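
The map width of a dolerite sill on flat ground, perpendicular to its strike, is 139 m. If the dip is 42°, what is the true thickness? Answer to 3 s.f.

93.0 m

True thickness t = w · sin(dip) = 139 × sin 42°
t = 139 × 0.6691 = 93.009 m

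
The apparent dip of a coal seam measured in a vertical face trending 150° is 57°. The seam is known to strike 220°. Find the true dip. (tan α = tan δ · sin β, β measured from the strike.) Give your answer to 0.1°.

The section is 70° from the strike.
tan(true dip) = tan 57° / sin 70° = 1.6387
true dip = arctan 1.6387 = 58.61°

58.6°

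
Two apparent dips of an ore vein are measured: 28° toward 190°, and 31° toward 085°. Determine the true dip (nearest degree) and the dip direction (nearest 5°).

Represent each trace as a vector plunging at its apparent dip toward its trend (east-north-up frame): v₁ = (-0.153, -0.870, -0.469), v₂ = (0.854, 0.075, -0.515).
The plane normal is n = v₁ × v₂ ∝ (0.483, -0.480, 0.731).
tan δ = √(n_x²+n_y²)/n_z = 0.681/0.731, so δ = 43.0°.
Dip direction = atan2(0.483, -0.480) = 135° (azimuth of n's horizontal projection).

true dip 43°, dip direction 135°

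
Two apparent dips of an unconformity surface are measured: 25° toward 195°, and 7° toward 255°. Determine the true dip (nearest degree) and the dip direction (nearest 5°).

Represent each trace as a vector plunging at its apparent dip toward its trend (east-north-up frame): v₁ = (-0.235, -0.875, -0.423), v₂ = (-0.959, -0.257, -0.122).
The plane normal is n = v₁ × v₂ ∝ (0.002, -0.377, 0.779).
Dip δ = arctan(|n_h|/n_z) = arctan(0.377/0.779) = 25.8°.
The horizontal component of n points toward azimuth atan2(n_x, n_y) = 180°, the dip direction.

true dip 26°, dip direction 180°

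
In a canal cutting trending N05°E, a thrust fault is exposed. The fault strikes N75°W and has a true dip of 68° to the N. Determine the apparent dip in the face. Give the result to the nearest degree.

68°

The strike is N75°W and the section trends N05°E; the acute angle between them is β = 80°.
tan(apparent dip) = tan 68° · sin 80° = 2.4375
α = arctan(2.4375) = 67.69°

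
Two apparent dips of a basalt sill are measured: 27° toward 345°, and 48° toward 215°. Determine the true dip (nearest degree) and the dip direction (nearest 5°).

The two traces are lines in the plane: v₁ = (sin 345°·cos 27°, cos 345°·cos 27°, −sin 27°), v₂ = (sin 215°·cos 48°, cos 215°·cos 48°, −sin 48°).
Cross product v₁ × v₂ gives the pole to the plane: n ∝ (-0.888, 0.003, 0.457).
True dip = arccos(n_z / |n|) = arccos(0.4572) = 62.8°.
Dip direction = atan2(-0.888, 0.003) = 270° (azimuth of n's horizontal projection).

true dip 63°, dip direction 270°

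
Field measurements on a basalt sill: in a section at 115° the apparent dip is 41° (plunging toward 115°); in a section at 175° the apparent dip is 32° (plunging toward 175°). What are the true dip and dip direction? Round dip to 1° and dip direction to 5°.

true dip 42°, dip direction 130°

Represent each trace as a vector plunging at its apparent dip toward its trend (east-north-up frame): v₁ = (0.684, -0.319, -0.656), v₂ = (0.074, -0.845, -0.530).
The plane normal is n = v₁ × v₂ ∝ (0.385, -0.314, 0.554).
True dip = arccos(n_z / |n|) = arccos(0.7445) = 41.9°.
Dip direction = atan2(0.385, -0.314) = 129° (azimuth of n's horizontal projection).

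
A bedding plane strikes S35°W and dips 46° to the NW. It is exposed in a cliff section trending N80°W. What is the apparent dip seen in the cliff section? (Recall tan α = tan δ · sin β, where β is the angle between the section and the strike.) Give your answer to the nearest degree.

43°

The strike is S35°W and the section trends N80°W; the acute angle between them is β = 65°.
tan α = tan 46° × sin 65° = 1.0355 × 0.9063 = 0.9385
apparent dip = arctan 0.9385 = 43.18°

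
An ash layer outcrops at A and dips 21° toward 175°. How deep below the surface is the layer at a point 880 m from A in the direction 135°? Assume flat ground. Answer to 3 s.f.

The hole lies 40° from the dip direction, so the down-dip offset is 880 × cos 40° = 674.12 m.
Depth = down-dip offset × tan(dip) = 674.12 × tan 21° = 674.12 × 0.3839
Depth = 258.77 m

259 m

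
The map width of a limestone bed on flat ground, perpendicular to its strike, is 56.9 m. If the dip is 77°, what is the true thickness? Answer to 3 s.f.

55.4 m

True thickness t = w · sin(dip) = 56.9 × sin 77°
t = 56.9 × 0.9744 = 55.442 m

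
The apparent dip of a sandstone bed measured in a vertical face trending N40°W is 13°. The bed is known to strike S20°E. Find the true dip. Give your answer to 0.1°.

The section is 20° from the strike.
tan(true dip) = tan 13° / sin 20° = 0.6750
δ = arctan(0.6750) = 34.02°

34.0°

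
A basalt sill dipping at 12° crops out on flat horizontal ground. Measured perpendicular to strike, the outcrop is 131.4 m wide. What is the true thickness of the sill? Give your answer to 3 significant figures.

True thickness t = w · sin(dip) = 131.4 × sin 12°
t = 131.4 × 0.2079 = 27.320 m

27.3 m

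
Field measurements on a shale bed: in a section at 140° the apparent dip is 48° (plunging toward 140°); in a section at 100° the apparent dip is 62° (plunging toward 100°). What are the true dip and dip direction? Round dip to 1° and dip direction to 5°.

Each apparent-dip line lies in the plane. As unit vectors (x east, y north, z up), v₁ plunges 48°→140° and v₂ plunges 62°→100°.
The plane normal is n = v₁ × v₂ ∝ (0.392, 0.036, 0.202).
tan δ = √(n_x²+n_y²)/n_z = 0.394/0.202, so δ = 62.8°.
The horizontal component of n points toward azimuth atan2(n_x, n_y) = 85°, the dip direction.

true dip 63°, dip direction 085°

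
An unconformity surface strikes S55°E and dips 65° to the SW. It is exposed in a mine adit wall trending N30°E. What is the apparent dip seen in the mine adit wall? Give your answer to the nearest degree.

The section lies 85° from the strike.
tan(apparent dip) = tan 65° · sin 85° = 2.1363
α = arctan(2.1363) = 64.92°

65°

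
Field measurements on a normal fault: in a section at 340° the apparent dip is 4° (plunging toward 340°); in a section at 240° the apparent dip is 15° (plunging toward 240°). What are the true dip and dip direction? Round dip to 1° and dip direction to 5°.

true dip 16°, dip direction 265°

Represent each trace as a vector plunging at its apparent dip toward its trend (east-north-up frame): v₁ = (-0.341, 0.937, -0.070), v₂ = (-0.837, -0.483, -0.259).
n = v₁ × v₂ = (-0.276, -0.030, 0.949) (taken with n_z > 0).
tan δ = √(n_x²+n_y²)/n_z = 0.278/0.949, so δ = 16.3°.
Dip direction = atan2(-0.276, -0.030) = 264° (azimuth of n's horizontal projection).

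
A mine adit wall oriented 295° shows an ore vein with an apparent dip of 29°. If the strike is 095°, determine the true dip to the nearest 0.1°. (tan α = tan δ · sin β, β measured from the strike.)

58.3°

β = acute angle between strike 095° and section 295° = 20°.
tan(true dip) = tan 29° / sin 20° = 1.6207
true dip = arctan 1.6207 = 58.32°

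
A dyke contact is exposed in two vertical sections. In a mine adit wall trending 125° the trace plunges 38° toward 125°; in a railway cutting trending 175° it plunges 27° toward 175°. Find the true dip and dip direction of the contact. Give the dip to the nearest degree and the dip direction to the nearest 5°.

true dip 38°, dip direction 125°

The two traces are lines in the plane: v₁ = (sin 125°·cos 38°, cos 125°·cos 38°, −sin 38°), v₂ = (sin 175°·cos 27°, cos 175°·cos 27°, −sin 27°).
The plane normal is n = v₁ × v₂ ∝ (0.341, -0.245, 0.538).
True dip = arccos(n_z / |n|) = arccos(0.7880) = 38.0°.
Dip direction = azimuth of (n_x, n_y) = atan2(0.341, -0.245) = 126°.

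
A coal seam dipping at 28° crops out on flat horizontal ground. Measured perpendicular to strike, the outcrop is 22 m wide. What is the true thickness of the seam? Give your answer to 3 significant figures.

10.3 m

True thickness t = w · sin(dip) = 22 × sin 28°
t = 22 × 0.4695 = 10.328 m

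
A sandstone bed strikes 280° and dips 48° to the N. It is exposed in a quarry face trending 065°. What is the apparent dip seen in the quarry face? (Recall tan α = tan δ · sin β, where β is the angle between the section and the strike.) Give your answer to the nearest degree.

The strike is 280° and the section trends 065°; the acute angle between them is β = 35°.
tan(apparent dip) = tan 48° · sin 35° = 0.6370
apparent dip = arctan 0.6370 = 32.50°

32°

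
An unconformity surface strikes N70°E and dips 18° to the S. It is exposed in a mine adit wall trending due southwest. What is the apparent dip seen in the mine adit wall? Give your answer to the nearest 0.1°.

7.8°

Angle between strike (N70°E) and section (due southwest): β = 25°.
tan(apparent dip) = tan 18° · sin 25° = 0.1373
α = arctan(0.1373) = 7.82°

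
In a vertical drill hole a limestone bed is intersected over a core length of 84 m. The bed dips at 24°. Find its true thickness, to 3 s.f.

True thickness t = h · cos(dip) = 84 × cos 24°
t = 84 × 0.9135 = 76.738 m

76.7 m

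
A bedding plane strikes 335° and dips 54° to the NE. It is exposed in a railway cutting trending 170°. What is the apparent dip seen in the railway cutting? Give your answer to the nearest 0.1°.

Angle between strike (335°) and section (170°): β = 15°.
tan(apparent dip) = tan 54° · sin 15° = 0.3562
apparent dip = arctan 0.3562 = 19.61°

19.6°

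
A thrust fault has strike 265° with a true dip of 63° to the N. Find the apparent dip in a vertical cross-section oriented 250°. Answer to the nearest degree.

27°

The section lies 15° from the strike.
tan(apparent dip) = tan 63° · sin 15° = 0.5080
apparent dip = arctan 0.5080 = 26.93°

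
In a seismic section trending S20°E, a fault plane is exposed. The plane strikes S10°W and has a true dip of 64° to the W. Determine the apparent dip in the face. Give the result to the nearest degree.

46°

The section lies 30° from the strike.
tan α = tan 64° × sin 30° = 2.0503 × 0.5000 = 1.0252
α = arctan(1.0252) = 45.71°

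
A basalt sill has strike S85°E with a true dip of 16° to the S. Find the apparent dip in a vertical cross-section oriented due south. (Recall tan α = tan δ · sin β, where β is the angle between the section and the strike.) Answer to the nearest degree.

The strike is S85°E and the section trends due south; the acute angle between them is β = 85°.
tan(apparent dip) = tan 16° · sin 85° = 0.2857
apparent dip = arctan 0.2857 = 15.94°

16°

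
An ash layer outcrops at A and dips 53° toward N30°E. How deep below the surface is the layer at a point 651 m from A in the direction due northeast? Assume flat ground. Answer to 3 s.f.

The hole lies 15° from the dip direction, so the down-dip offset is 651 × cos 15° = 628.82 m.
Depth = down-dip offset × tan(dip) = 628.82 × tan 53° = 628.82 × 1.3270
Depth = 834.47 m

834 m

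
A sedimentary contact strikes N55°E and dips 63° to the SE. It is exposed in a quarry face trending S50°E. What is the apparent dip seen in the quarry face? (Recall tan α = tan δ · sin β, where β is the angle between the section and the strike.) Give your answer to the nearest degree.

Angle between strike (N55°E) and section (S50°E): β = 75°.
tan α = tan 63° × sin 75° = 1.9626 × 0.9659 = 1.8957
apparent dip = arctan 1.8957 = 62.19°

62°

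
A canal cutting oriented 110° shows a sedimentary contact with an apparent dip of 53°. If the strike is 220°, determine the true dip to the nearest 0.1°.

54.7°

β = acute angle between strike 220° and section 110° = 70°.
tan δ = tan α / sin β = tan 53° / sin 70° = 1.3270 / 0.9397 = 1.4122
δ = arctan(1.4122) = 54.70°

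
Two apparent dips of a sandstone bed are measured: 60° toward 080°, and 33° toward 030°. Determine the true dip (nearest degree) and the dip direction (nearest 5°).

Each apparent-dip line lies in the plane. As unit vectors (x east, y north, z up), v₁ plunges 60°→080° and v₂ plunges 33°→030°.
n = v₁ × v₂ = (0.582, -0.095, 0.321) (taken with n_z > 0).
Dip δ = arctan(|n_h|/n_z) = arctan(0.589/0.321) = 61.4°.
The horizontal component of n points toward azimuth atan2(n_x, n_y) = 99°, the dip direction.

true dip 61°, dip direction 100°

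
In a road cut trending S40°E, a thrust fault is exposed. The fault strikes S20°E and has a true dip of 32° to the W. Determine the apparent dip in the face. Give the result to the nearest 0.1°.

12.1°

The section lies 20° from the strike.
tan(apparent dip) = tan 32° · sin 20° = 0.2137
apparent dip = arctan 0.2137 = 12.06°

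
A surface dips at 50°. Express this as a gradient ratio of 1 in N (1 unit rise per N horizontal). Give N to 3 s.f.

1 : N means tan θ = 1/N, so N = 1/tan 50° = 1/1.1918

1 in 0.839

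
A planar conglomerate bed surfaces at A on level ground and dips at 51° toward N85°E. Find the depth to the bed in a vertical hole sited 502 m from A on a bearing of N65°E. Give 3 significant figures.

The hole lies 20° from the dip direction, so the down-dip offset is 502 × cos 20° = 471.73 m.
Depth = down-dip offset × tan(dip) = 471.73 × tan 51° = 471.73 × 1.2349
Depth = 582.53 m

583 m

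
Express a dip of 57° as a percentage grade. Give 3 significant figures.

154%

grade % = 100 × tan 57° = 100 × 1.5399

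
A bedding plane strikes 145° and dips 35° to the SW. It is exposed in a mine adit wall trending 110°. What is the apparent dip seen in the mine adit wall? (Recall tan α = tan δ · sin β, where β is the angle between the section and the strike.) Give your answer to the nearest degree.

22°

Angle between strike (145°) and section (110°): β = 35°.
tan α = tan 35° × sin 35° = 0.7002 × 0.5736 = 0.4016
α = arctan(0.4016) = 21.88°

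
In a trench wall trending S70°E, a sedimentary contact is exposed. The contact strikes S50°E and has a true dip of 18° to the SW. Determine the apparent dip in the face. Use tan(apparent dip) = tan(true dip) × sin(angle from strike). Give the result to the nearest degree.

6°

Angle between strike (S50°E) and section (S70°E): β = 20°.
tan(apparent dip) = tan 18° · sin 20° = 0.1111
α = arctan(0.1111) = 6.34°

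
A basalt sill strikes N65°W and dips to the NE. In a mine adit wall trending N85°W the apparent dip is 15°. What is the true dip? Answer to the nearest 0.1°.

38.1°

β = acute angle between strike N65°W and section N85°W = 20°.
tan(true dip) = tan 15° / sin 20° = 0.7834
true dip = arctan 0.7834 = 38.08°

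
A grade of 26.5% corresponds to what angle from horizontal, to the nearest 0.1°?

tan θ = 26.5/100 = 0.2650
θ = arctan(0.2650) = 14.84°

14.8°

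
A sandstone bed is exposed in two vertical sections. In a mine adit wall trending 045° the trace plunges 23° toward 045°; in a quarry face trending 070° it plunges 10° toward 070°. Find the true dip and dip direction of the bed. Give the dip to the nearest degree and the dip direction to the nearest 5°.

true dip 33°, dip direction 355°

The two traces are lines in the plane: v₁ = (sin 45°·cos 23°, cos 45°·cos 23°, −sin 23°), v₂ = (sin 70°·cos 10°, cos 70°·cos 10°, −sin 10°).
The plane normal is n = v₁ × v₂ ∝ (-0.019, 0.249, 0.383).
True dip = arccos(n_z / |n|) = arccos(0.8382) = 33.0°.
Dip direction = azimuth of (n_x, n_y) = atan2(-0.019, 0.249) = 356°.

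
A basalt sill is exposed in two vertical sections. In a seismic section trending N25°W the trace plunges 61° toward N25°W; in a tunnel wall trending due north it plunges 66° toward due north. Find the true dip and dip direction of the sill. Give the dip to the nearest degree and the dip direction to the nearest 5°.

The two traces are lines in the plane: v₁ = (sin 335°·cos 61°, cos 335°·cos 61°, −sin 61°), v₂ = (sin 0°·cos 66°, cos 0°·cos 66°, −sin 66°).
n = v₁ × v₂ = (0.046, 0.187, 0.083) (taken with n_z > 0).
Dip δ = arctan(|n_h|/n_z) = arctan(0.193/0.083) = 66.6°.
Dip direction = azimuth of (n_x, n_y) = atan2(0.046, 0.187) = 14°.

true dip 67°, dip direction 015°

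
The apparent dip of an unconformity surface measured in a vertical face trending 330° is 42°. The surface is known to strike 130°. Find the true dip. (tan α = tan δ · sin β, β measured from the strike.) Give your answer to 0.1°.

69.2°

The section is 20° from the strike.
tan δ = tan α / sin β = tan 42° / sin 20° = 0.9004 / 0.3420 = 2.6326
δ = arctan(2.6326) = 69.20°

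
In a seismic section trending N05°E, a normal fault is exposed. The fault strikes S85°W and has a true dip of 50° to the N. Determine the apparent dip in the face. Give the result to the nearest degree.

Angle between strike (S85°W) and section (N05°E): β = 80°.
tan α = tan 50° × sin 80° = 1.1918 × 0.9848 = 1.1736
α = arctan(1.1736) = 49.57°

50°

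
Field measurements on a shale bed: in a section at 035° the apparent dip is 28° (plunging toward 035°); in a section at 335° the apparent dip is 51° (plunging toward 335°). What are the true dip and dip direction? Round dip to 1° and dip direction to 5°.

The two traces are lines in the plane: v₁ = (sin 35°·cos 28°, cos 35°·cos 28°, −sin 28°), v₂ = (sin 335°·cos 51°, cos 335°·cos 51°, −sin 51°).
n = v₁ × v₂ = (-0.294, 0.518, 0.481) (taken with n_z > 0).
Dip δ = arctan(|n_h|/n_z) = arctan(0.596/0.481) = 51.1°.
The horizontal component of n points toward azimuth atan2(n_x, n_y) = 330°, the dip direction.

true dip 51°, dip direction 330°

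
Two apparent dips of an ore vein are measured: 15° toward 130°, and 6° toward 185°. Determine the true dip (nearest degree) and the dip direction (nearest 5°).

Each apparent-dip line lies in the plane. As unit vectors (x east, y north, z up), v₁ plunges 15°→130° and v₂ plunges 6°→185°.
n = v₁ × v₂ = (0.192, -0.100, 0.787) (taken with n_z > 0).
tan δ = √(n_x²+n_y²)/n_z = 0.216/0.787, so δ = 15.3°.
The horizontal component of n points toward azimuth atan2(n_x, n_y) = 118°, the dip direction.

true dip 15°, dip direction 120°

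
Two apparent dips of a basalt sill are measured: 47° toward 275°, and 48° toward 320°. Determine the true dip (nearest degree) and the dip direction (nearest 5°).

true dip 50°, dip direction 300°

The two traces are lines in the plane: v₁ = (sin 275°·cos 47°, cos 275°·cos 47°, −sin 47°), v₂ = (sin 320°·cos 48°, cos 320°·cos 48°, −sin 48°).
n = v₁ × v₂ = (-0.331, 0.190, 0.323) (taken with n_z > 0).
Dip δ = arctan(|n_h|/n_z) = arctan(0.382/0.323) = 49.8°.
The horizontal component of n points toward azimuth atan2(n_x, n_y) = 300°, the dip direction.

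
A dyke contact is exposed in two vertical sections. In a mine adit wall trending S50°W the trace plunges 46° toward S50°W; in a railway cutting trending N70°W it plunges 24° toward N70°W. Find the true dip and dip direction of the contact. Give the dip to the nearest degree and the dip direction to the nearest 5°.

true dip 46°, dip direction 225°

The two traces are lines in the plane: v₁ = (sin 230°·cos 46°, cos 230°·cos 46°, −sin 46°), v₂ = (sin 290°·cos 24°, cos 290°·cos 24°, −sin 24°).
The plane normal is n = v₁ × v₂ ∝ (-0.406, -0.401, 0.550).
tan δ = √(n_x²+n_y²)/n_z = 0.571/0.550, so δ = 46.1°.
Dip direction = atan2(-0.406, -0.401) = 225° (azimuth of n's horizontal projection).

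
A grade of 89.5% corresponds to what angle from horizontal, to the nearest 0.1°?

tan θ = 89.5/100 = 0.8950
θ = arctan(0.8950) = 41.83°

41.8°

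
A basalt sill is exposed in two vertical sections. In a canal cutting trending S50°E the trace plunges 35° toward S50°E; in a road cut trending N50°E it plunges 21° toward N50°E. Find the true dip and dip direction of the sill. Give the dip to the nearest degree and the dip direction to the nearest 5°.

true dip 37°, dip direction 110°

Represent each trace as a vector plunging at its apparent dip toward its trend (east-north-up frame): v₁ = (0.628, -0.527, -0.574), v₂ = (0.715, 0.600, -0.358).
Cross product v₁ × v₂ gives the pole to the plane: n ∝ (0.533, -0.185, 0.753).
True dip = arccos(n_z / |n|) = arccos(0.8003) = 36.8°.
Dip direction = azimuth of (n_x, n_y) = atan2(0.533, -0.185) = 109°.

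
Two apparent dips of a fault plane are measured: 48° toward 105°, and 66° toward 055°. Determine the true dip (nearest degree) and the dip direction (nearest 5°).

The two traces are lines in the plane: v₁ = (sin 105°·cos 48°, cos 105°·cos 48°, −sin 48°), v₂ = (sin 55°·cos 66°, cos 55°·cos 66°, −sin 66°).
n = v₁ × v₂ = (0.332, 0.343, 0.208) (taken with n_z > 0).
True dip = arccos(n_z / |n|) = arccos(0.4005) = 66.4°.
Dip direction = azimuth of (n_x, n_y) = atan2(0.332, 0.343) = 44°.

true dip 66°, dip direction 045°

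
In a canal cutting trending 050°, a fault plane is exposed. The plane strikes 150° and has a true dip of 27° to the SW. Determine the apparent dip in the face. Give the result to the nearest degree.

The section lies 80° from the strike.
tan(apparent dip) = tan 27° · sin 80° = 0.5018
apparent dip = arctan 0.5018 = 26.65°

27°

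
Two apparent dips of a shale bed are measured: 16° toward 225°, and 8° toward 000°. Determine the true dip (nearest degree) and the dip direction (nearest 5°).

true dip 29°, dip direction 285°

Each apparent-dip line lies in the plane. As unit vectors (x east, y north, z up), v₁ plunges 16°→225° and v₂ plunges 8°→000°.
n = v₁ × v₂ = (-0.368, 0.095, 0.673) (taken with n_z > 0).
tan δ = √(n_x²+n_y²)/n_z = 0.380/0.673, so δ = 29.4°.
Dip direction = azimuth of (n_x, n_y) = atan2(-0.368, 0.095) = 284°.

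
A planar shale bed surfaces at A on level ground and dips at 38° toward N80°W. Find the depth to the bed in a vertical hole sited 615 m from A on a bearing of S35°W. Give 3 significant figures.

The hole lies 65° from the dip direction, so the down-dip offset is 615 × cos 65° = 259.91 m.
Depth = down-dip offset × tan(dip) = 259.91 × tan 38° = 259.91 × 0.7813
Depth = 203.06 m

203 m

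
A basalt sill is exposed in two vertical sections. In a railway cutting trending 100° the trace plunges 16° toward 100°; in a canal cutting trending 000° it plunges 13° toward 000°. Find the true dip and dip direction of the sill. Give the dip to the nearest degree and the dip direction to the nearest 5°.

true dip 22°, dip direction 055°

Each apparent-dip line lies in the plane. As unit vectors (x east, y north, z up), v₁ plunges 16°→100° and v₂ plunges 13°→000°.
The plane normal is n = v₁ × v₂ ∝ (0.306, 0.213, 0.922).
True dip = arccos(n_z / |n|) = arccos(0.9271) = 22.0°.
Dip direction = atan2(0.306, 0.213) = 55° (azimuth of n's horizontal projection).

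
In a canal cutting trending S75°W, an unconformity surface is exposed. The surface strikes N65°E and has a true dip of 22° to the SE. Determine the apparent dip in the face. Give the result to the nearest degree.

Angle between strike (N65°E) and section (S75°W): β = 10°.
tan(apparent dip) = tan 22° · sin 10° = 0.0702
α = arctan(0.0702) = 4.01°

4°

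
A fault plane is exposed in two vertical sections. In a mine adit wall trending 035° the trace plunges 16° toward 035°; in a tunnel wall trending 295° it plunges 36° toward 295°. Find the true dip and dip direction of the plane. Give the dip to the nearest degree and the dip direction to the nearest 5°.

true dip 40°, dip direction 325°

The two traces are lines in the plane: v₁ = (sin 35°·cos 16°, cos 35°·cos 16°, −sin 16°), v₂ = (sin 295°·cos 36°, cos 295°·cos 36°, −sin 36°).
The plane normal is n = v₁ × v₂ ∝ (-0.369, 0.526, 0.766).
tan δ = √(n_x²+n_y²)/n_z = 0.642/0.766, so δ = 40.0°.
Dip direction = azimuth of (n_x, n_y) = atan2(-0.369, 0.526) = 325°.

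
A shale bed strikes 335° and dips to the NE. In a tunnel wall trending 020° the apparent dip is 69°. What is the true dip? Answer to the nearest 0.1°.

74.8°

The section is 45° from the strike.
tan(true dip) = tan 69° / sin 45° = 3.6842
δ = arctan(3.6842) = 74.81°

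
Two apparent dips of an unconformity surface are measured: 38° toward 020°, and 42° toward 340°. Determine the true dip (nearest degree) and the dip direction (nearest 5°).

true dip 42°, dip direction 350°

Represent each trace as a vector plunging at its apparent dip toward its trend (east-north-up frame): v₁ = (0.270, 0.740, -0.616), v₂ = (-0.254, 0.698, -0.669).
The plane normal is n = v₁ × v₂ ∝ (-0.066, 0.337, 0.376).
True dip = arccos(n_z / |n|) = arccos(0.7390) = 42.4°.
Dip direction = atan2(-0.066, 0.337) = 349° (azimuth of n's horizontal projection).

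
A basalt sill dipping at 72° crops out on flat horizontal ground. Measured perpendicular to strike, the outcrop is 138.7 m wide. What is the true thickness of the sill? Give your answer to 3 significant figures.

132 m

True thickness t = w · sin(dip) = 138.7 × sin 72°
t = 138.7 × 0.9511 = 131.912 m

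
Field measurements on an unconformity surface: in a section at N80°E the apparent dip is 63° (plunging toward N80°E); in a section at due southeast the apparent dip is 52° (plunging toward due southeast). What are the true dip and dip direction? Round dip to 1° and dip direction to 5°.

Each apparent-dip line lies in the plane. As unit vectors (x east, y north, z up), v₁ plunges 63°→N80°E and v₂ plunges 52°→due southeast.
The plane normal is n = v₁ × v₂ ∝ (0.450, 0.036, 0.229).
True dip = arccos(n_z / |n|) = arccos(0.4523) = 63.1°.
Dip direction = atan2(0.450, 0.036) = 85° (azimuth of n's horizontal projection).

true dip 63°, dip direction 085°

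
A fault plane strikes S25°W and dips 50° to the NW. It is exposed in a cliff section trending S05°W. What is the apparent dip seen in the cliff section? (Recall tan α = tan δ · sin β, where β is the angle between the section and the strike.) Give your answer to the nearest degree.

The section lies 20° from the strike.
tan(apparent dip) = tan 50° · sin 20° = 0.4076
apparent dip = arctan 0.4076 = 22.18°

22°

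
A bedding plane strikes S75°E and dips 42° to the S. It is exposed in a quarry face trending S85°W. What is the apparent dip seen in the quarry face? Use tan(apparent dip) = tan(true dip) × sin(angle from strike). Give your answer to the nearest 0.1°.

Angle between strike (S75°E) and section (S85°W): β = 20°.
tan α = tan 42° × sin 20° = 0.9004 × 0.3420 = 0.3080
α = arctan(0.3080) = 17.12°

17.1°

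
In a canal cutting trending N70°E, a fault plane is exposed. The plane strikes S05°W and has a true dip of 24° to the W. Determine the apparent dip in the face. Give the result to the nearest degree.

22°

The strike is S05°W and the section trends N70°E; the acute angle between them is β = 65°.
tan α = tan 24° × sin 65° = 0.4452 × 0.9063 = 0.4035
apparent dip = arctan 0.4035 = 21.97°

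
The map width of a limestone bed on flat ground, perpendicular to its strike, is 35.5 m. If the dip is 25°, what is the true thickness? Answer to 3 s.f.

True thickness t = w · sin(dip) = 35.5 × sin 25°
t = 35.5 × 0.4226 = 15.003 m

15.0 m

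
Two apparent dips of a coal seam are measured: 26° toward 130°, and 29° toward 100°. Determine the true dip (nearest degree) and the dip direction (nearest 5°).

true dip 29°, dip direction 100°

Each apparent-dip line lies in the plane. As unit vectors (x east, y north, z up), v₁ plunges 26°→130° and v₂ plunges 29°→100°.
n = v₁ × v₂ = (0.214, -0.044, 0.393) (taken with n_z > 0).
Dip δ = arctan(|n_h|/n_z) = arctan(0.218/0.393) = 29.0°.
The horizontal component of n points toward azimuth atan2(n_x, n_y) = 102°, the dip direction.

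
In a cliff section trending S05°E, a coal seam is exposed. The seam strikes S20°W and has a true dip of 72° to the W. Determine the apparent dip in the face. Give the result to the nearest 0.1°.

The strike is S20°W and the section trends S05°E; the acute angle between them is β = 25°.
tan α = tan 72° × sin 25° = 3.0777 × 0.4226 = 1.3007
apparent dip = arctan 1.3007 = 52.45°

52.4°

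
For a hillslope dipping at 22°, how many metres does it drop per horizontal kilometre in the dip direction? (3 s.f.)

404 m

drop per km = 1000 × tan 22° = 1000 × 0.4040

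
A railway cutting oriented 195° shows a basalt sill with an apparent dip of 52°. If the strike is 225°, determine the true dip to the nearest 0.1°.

68.7°

The section is 30° from the strike.
tan δ = tan α / sin β = tan 52° / sin 30° = 1.2799 / 0.5000 = 2.5599
δ = arctan(2.5599) = 68.66°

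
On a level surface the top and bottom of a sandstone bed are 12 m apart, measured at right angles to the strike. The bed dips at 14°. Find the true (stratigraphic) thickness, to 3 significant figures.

True thickness t = w · sin(dip) = 12 × sin 14°
t = 12 × 0.2419 = 2.903 m

2.90 m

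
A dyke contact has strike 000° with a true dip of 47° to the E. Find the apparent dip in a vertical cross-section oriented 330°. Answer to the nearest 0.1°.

Angle between strike (000°) and section (330°): β = 30°.
tan(apparent dip) = tan 47° · sin 30° = 0.5362
apparent dip = arctan 0.5362 = 28.20°

28.2°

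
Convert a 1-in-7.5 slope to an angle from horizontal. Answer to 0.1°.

tan θ = 1/7.5 = 0.1333
θ = arctan(0.1333) = 7.59°

7.6°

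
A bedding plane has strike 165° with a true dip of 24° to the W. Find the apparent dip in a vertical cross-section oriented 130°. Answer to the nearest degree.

The strike is 165° and the section trends 130°; the acute angle between them is β = 35°.
tan α = tan 24° × sin 35° = 0.4452 × 0.5736 = 0.2554
α = arctan(0.2554) = 14.33°

14°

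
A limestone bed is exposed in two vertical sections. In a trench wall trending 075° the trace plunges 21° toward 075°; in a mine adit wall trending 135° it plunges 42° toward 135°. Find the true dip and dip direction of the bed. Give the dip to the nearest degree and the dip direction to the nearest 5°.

Represent each trace as a vector plunging at its apparent dip toward its trend (east-north-up frame): v₁ = (0.902, 0.242, -0.358), v₂ = (0.525, -0.525, -0.669).
n = v₁ × v₂ = (0.350, -0.415, 0.601) (taken with n_z > 0).
tan δ = √(n_x²+n_y²)/n_z = 0.543/0.601, so δ = 42.1°.
Dip direction = azimuth of (n_x, n_y) = atan2(0.350, -0.415) = 140°.

true dip 42°, dip direction 140°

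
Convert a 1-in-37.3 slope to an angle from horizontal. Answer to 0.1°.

tan θ = 1/37.3 = 0.0268
θ = arctan(0.0268) = 1.54°

1.5°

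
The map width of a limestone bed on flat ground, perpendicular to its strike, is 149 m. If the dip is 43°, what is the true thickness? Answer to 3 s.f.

102 m

True thickness t = w · sin(dip) = 149 × sin 43°
t = 149 × 0.6820 = 101.618 m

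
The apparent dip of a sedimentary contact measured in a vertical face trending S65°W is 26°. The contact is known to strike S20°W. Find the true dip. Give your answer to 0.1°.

β = acute angle between strike S20°W and section S65°W = 45°.
tan δ = tan α / sin β = tan 26° / sin 45° = 0.4877 / 0.7071 = 0.6898
δ = arctan(0.6898) = 34.60°

34.6°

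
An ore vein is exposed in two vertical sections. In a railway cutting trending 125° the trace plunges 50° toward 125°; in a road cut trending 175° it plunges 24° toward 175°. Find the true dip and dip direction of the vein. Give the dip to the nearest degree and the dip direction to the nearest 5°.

Represent each trace as a vector plunging at its apparent dip toward its trend (east-north-up frame): v₁ = (0.527, -0.369, -0.766), v₂ = (0.080, -0.910, -0.407).
Cross product v₁ × v₂ gives the pole to the plane: n ∝ (0.547, -0.153, 0.450).
Dip δ = arctan(|n_h|/n_z) = arctan(0.568/0.450) = 51.6°.
Dip direction = azimuth of (n_x, n_y) = atan2(0.547, -0.153) = 106°.

true dip 52°, dip direction 105°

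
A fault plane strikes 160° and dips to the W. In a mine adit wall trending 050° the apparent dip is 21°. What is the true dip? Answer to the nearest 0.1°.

22.2°

The section is 70° from the strike.
tan δ = tan α / sin β = tan 21° / sin 70° = 0.3839 / 0.9397 = 0.4085
true dip = arctan 0.4085 = 22.22°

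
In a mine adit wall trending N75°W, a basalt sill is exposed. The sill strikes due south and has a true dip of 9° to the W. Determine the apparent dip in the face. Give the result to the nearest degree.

9°

Angle between strike (due south) and section (N75°W): β = 75°.
tan α = tan 9° × sin 75° = 0.1584 × 0.9659 = 0.1530
α = arctan(0.1530) = 8.70°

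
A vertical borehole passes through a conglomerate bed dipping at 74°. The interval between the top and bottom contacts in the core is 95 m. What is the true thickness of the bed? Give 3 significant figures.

26.2 m

True thickness t = h · cos(dip) = 95 × cos 74°
t = 95 × 0.2756 = 26.186 m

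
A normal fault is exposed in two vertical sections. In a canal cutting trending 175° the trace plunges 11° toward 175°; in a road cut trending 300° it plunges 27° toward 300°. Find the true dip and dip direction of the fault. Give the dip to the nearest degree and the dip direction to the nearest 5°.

The two traces are lines in the plane: v₁ = (sin 175°·cos 11°, cos 175°·cos 11°, −sin 11°), v₂ = (sin 300°·cos 27°, cos 300°·cos 27°, −sin 27°).
n = v₁ × v₂ = (-0.529, -0.186, 0.716) (taken with n_z > 0).
True dip = arccos(n_z / |n|) = arccos(0.7875) = 38.0°.
Dip direction = azimuth of (n_x, n_y) = atan2(-0.529, -0.186) = 251°.

true dip 38°, dip direction 250°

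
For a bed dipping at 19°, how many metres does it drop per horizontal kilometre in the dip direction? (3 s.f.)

drop per km = 1000 × tan 19° = 1000 × 0.3443

344 m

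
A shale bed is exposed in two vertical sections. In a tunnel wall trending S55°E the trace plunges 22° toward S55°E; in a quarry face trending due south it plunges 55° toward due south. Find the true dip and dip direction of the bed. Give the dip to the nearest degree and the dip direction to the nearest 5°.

Represent each trace as a vector plunging at its apparent dip toward its trend (east-north-up frame): v₁ = (0.760, -0.532, -0.375), v₂ = (0.000, -0.574, -0.819).
n = v₁ × v₂ = (-0.221, -0.622, 0.436) (taken with n_z > 0).
Dip δ = arctan(|n_h|/n_z) = arctan(0.660/0.436) = 56.6°.
Dip direction = azimuth of (n_x, n_y) = atan2(-0.221, -0.622) = 200°.

true dip 57°, dip direction 200°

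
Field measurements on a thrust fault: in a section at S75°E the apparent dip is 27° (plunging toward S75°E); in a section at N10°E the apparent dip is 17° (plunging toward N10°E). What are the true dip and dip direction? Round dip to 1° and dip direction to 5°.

true dip 32°, dip direction 070°

The two traces are lines in the plane: v₁ = (sin 105°·cos 27°, cos 105°·cos 27°, −sin 27°), v₂ = (sin 10°·cos 17°, cos 10°·cos 17°, −sin 17°).
n = v₁ × v₂ = (0.495, 0.176, 0.849) (taken with n_z > 0).
tan δ = √(n_x²+n_y²)/n_z = 0.525/0.849, so δ = 31.8°.
Dip direction = azimuth of (n_x, n_y) = atan2(0.495, 0.176) = 70°.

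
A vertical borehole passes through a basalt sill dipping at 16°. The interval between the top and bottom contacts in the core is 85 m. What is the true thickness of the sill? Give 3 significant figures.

True thickness t = h · cos(dip) = 85 × cos 16°
t = 85 × 0.9613 = 81.707 m

81.7 m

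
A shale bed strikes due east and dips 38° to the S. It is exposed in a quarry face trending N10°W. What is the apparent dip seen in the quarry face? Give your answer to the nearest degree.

38°

The section lies 80° from the strike.
tan(apparent dip) = tan 38° · sin 80° = 0.7694
α = arctan(0.7694) = 37.58°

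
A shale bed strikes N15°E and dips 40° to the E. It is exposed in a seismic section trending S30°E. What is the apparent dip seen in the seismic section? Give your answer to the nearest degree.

Angle between strike (N15°E) and section (S30°E): β = 45°.
tan(apparent dip) = tan 40° · sin 45° = 0.5933
apparent dip = arctan 0.5933 = 30.68°

31°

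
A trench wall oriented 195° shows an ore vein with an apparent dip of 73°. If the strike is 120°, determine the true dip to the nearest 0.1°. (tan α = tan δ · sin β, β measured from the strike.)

73.5°

The section is 75° from the strike.
tan(true dip) = tan 73° / sin 75° = 3.3862
true dip = arctan 3.3862 = 73.55°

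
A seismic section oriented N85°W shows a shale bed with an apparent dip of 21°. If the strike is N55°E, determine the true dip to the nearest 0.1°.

30.8°

β = acute angle between strike N55°E and section N85°W = 40°.
tan δ = tan α / sin β = tan 21° / sin 40° = 0.3839 / 0.6428 = 0.5972
true dip = arctan 0.5972 = 30.85°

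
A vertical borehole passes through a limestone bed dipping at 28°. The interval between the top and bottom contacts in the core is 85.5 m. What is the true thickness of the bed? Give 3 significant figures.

True thickness t = h · cos(dip) = 85.5 × cos 28°
t = 85.5 × 0.8829 = 75.492 m

75.5 m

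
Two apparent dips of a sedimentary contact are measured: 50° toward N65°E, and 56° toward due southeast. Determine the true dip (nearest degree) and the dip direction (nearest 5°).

Each apparent-dip line lies in the plane. As unit vectors (x east, y north, z up), v₁ plunges 50°→N65°E and v₂ plunges 56°→due southeast.
Cross product v₁ × v₂ gives the pole to the plane: n ∝ (0.528, -0.180, 0.338).
Dip δ = arctan(|n_h|/n_z) = arctan(0.558/0.338) = 58.8°.
Dip direction = azimuth of (n_x, n_y) = atan2(0.528, -0.180) = 109°.

true dip 59°, dip direction 110°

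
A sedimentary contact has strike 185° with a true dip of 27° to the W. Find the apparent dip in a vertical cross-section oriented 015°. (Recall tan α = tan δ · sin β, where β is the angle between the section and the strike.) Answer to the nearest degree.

The strike is 185° and the section trends 015°; the acute angle between them is β = 10°.
tan α = tan 27° × sin 10° = 0.5095 × 0.1736 = 0.0885
apparent dip = arctan 0.0885 = 5.06°

5°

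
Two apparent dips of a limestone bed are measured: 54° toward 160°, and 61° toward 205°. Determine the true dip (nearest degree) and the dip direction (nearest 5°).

Represent each trace as a vector plunging at its apparent dip toward its trend (east-north-up frame): v₁ = (0.201, -0.552, -0.809), v₂ = (-0.205, -0.439, -0.875).
The plane normal is n = v₁ × v₂ ∝ (-0.128, -0.342, 0.201).
Dip δ = arctan(|n_h|/n_z) = arctan(0.365/0.201) = 61.1°.
The horizontal component of n points toward azimuth atan2(n_x, n_y) = 200°, the dip direction.

true dip 61°, dip direction 200°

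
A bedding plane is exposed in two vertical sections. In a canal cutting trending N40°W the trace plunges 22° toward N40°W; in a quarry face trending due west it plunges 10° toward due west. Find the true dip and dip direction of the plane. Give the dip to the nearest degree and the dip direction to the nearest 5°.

Each apparent-dip line lies in the plane. As unit vectors (x east, y north, z up), v₁ plunges 22°→N40°W and v₂ plunges 10°→due west.
The plane normal is n = v₁ × v₂ ∝ (-0.123, 0.265, 0.699).
Dip δ = arctan(|n_h|/n_z) = arctan(0.293/0.699) = 22.7°.
Dip direction = atan2(-0.123, 0.265) = 335° (azimuth of n's horizontal projection).

true dip 23°, dip direction 335°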